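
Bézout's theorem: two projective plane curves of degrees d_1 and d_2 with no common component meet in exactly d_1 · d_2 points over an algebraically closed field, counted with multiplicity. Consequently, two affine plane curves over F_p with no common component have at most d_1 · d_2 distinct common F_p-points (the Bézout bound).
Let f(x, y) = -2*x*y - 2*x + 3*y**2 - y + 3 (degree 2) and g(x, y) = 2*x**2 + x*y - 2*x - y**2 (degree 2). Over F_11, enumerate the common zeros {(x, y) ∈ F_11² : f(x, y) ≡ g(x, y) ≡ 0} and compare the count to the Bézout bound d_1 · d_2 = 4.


Common zeros: ∅; count = 0; Bézout bound = 4.

deg(f) = 2, deg(g) = 2, so Bézout bound = 4.
Scan x ∈ F_11. For each x, list the y ∈ F_11 with f(x, y) ≡ 0 and those with g(x, y) ≡ 0 (mod 11); the common zeros in that column are the intersection.
  x = 0: f ≡ 0 at y ∈ {7, 8}; g ≡ 0 at y ∈ {0}; common: ∅.
  x = 1: f ≡ 0 at y ∈ ∅; g ≡ 0 at y ∈ {0, 1}; common: ∅.
  x = 2: f ≡ 0 at y ∈ {3, 6}; g ≡ 0 at y ∈ {5, 8}; common: ∅.
  x = 3: f ≡ 0 at y ∈ ∅; g ≡ 0 at y ∈ ∅; common: ∅.
  x = 4: f ≡ 0 at y ∈ {1, 2}; g ≡ 0 at y ∈ ∅; common: ∅.
  x = 5: f ≡ 0 at y ∈ ∅; g ≡ 0 at y ∈ {1, 4}; common: ∅.
  x = 6: f ≡ 0 at y ∈ ∅; g ≡ 0 at y ∈ {8, 9}; common: ∅.
  x = 7: f ≡ 0 at y ∈ {0, 5}; g ≡ 0 at y ∈ {9}; common: ∅.
  x = 8: f ≡ 0 at y ∈ {4, 9}; g ≡ 0 at y ∈ ∅; common: ∅.
  x = 9: f ≡ 0 at y ∈ ∅; g ≡ 0 at y ∈ ∅; common: ∅.
  x = 10: f ≡ 0 at y ∈ ∅; g ≡ 0 at y ∈ ∅; common: ∅.
Collecting: common zeros = ∅, so the count is 0.
Comparison with the Bézout bound: 0 ≤ 4 = deg(f)·deg(g), as expected for curves with no common component (the affine F_11-count falls short of the bound because intersections may lie at infinity, over extension fields, or carry multiplicity).


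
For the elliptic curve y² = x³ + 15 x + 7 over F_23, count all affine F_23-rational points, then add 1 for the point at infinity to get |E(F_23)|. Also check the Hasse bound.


Affine points = {(1, 0), (4, 4), (4, 19), (5, 0), (7, 8), (7, 15), (8, 8), (8, 15), (11, 10), (11, 13), (12, 11), (12, 12), (17, 0), (20, 2), (20, 21)}; affine count = 15; |E(F_23)| = 16.

Discriminant check: Δ ∝ 4a³ + 27b² = 4·15³ + 27·7² = 4·3375 + 27·49 ≡ 11 (mod 23). Nonzero ⇒ E is nonsingular.
For each x ∈ F_23, compute rhs = x³ + 15·x + 7 mod 23, then count y ∈ F_23 with y² ≡ rhs.
  x = 0: rhs = 7, matching y values: none (0 points).
  x = 1: rhs = 0, matching y values: 0 (1 points).
  x = 2: rhs = 22, matching y values: none (0 points).
  x = 3: rhs = 10, matching y values: none (0 points).
  x = 4: rhs = 16, matching y values: 4, 19 (2 points).
  x = 5: rhs = 0, matching y values: 0 (1 points).
  x = 6: rhs = 14, matching y values: none (0 points).
  x = 7: rhs = 18, matching y values: 8, 15 (2 points).
  x = 8: rhs = 18, matching y values: 8, 15 (2 points).
  x = 9: rhs = 20, matching y values: none (0 points).
  x = 10: rhs = 7, matching y values: none (0 points).
  x = 11: rhs = 8, matching y values: 10, 13 (2 points).
  x = 12: rhs = 6, matching y values: 11, 12 (2 points).
  x = 13: rhs = 7, matching y values: none (0 points).
  x = 14: rhs = 17, matching y values: none (0 points).
  x = 15: rhs = 19, matching y values: none (0 points).
  x = 16: rhs = 19, matching y values: none (0 points).
  x = 17: rhs = 0, matching y values: 0 (1 points).
  x = 18: rhs = 14, matching y values: none (0 points).
  x = 19: rhs = 21, matching y values: none (0 points).
  x = 20: rhs = 4, matching y values: 2, 21 (2 points).
  x = 21: rhs = 15, matching y values: none (0 points).
  x = 22: rhs = 14, matching y values: none (0 points).
Total affine count: 15.
Full point count |E(F_23)| = 15 + 1 = 16.
Hasse bound: |16 − (23+1)| = |-8| = 8 ≤ 2√23 ≈ 9.5917 ✓.


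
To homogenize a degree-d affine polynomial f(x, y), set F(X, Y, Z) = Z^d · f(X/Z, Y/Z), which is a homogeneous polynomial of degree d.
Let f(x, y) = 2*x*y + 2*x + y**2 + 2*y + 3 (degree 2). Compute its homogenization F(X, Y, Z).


F(X, Y, Z) = 2*X*Y + 2*X*Z + Y**2 + 2*Y*Z + 3*Z**2

deg(f) = 2.
Substitute x = X/Z, y = Y/Z into f, then multiply by Z^2.
  monomial 2·x^1·y^1 ↦ 2·X^1·Y^1·Z^0.
  monomial 2·x^1·y^0 ↦ 2·X^1·Y^0·Z^1.
  monomial 1·x^0·y^2 ↦ 1·X^0·Y^2·Z^0.
  monomial 2·x^0·y^1 ↦ 2·X^0·Y^1·Z^1.
  monomial 3·x^0·y^0 ↦ 3·X^0·Y^0·Z^2.
Collecting: F(X, Y, Z) = 2*X*Y + 2*X*Z + Y**2 + 2*Y*Z + 3*Z**2.


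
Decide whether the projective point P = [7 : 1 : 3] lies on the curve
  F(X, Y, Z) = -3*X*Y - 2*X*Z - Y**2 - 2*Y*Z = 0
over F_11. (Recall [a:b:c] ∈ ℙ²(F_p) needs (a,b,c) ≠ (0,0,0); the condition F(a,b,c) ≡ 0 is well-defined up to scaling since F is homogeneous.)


F(7,1,3) ≡ 7 (mod 11); P is NOT on the curve.

Evaluate F(7, 1, 3) term-by-term (mod 11).
  -3*X*Y ↦ -3·7·1·1 = -21
  -2*X*Z ↦ -2·7·1·3 = -42
  -Y**2 ↦ -1·1·1·1 = -1
  -2*Y*Z ↦ -2·1·1·3 = -6
Sum: F(7, 1, 3) = (-21) + (-42) + (-1) + (-6) = -70.
Reducing mod 11: -70 ≡ 7 (mod 11).
Since F(a, b, c) ≡ 7 ≠ 0 (mod 11), P does NOT lie on the curve.


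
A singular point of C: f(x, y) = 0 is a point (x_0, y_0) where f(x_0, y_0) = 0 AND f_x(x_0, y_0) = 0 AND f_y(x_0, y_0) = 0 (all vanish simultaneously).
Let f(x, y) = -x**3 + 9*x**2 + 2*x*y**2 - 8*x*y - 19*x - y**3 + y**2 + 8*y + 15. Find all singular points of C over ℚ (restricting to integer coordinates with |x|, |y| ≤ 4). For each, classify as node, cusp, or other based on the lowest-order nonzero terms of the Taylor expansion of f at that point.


Singular points: {(3, 2)}; classification: cusp.

Compute partial derivatives:
  f_x = -3*x**2 + 18*x + 2*y**2 - 8*y - 19.
  f_y = 4*x*y - 8*x - 3*y**2 + 2*y + 8.
Scan x_0 ∈ {−4, ..., 4}. For each x_0, f_y(x_0, y) is a polynomial in y; find its integer roots y ∈ {−4, ..., 4}, then test f_x and f at those candidates.
  x = -4: f_y(-4, y) = -3*y**2 - 14*y + 40; vanishes at y ∈ {2}. (-4, 2): f_x = -147 ≠ 0.
  x = -3: f_y(-3, y) = -3*y**2 - 10*y + 32; vanishes at y ∈ {2}. (-3, 2): f_x = -108 ≠ 0.
  x = -2: f_y(-2, y) = -3*y**2 - 6*y + 24; vanishes at y ∈ {-4, 2}. (-2, -4): f_x = -3 ≠ 0; (-2, 2): f_x = -75 ≠ 0.
  x = -1: f_y(-1, y) = -3*y**2 - 2*y + 16; vanishes at y ∈ {2}. (-1, 2): f_x = -48 ≠ 0.
  x = 0: f_y(0, y) = -3*y**2 + 2*y + 8; vanishes at y ∈ {2}. (0, 2): f_x = -27 ≠ 0.
  x = 1: f_y(1, y) = -3*y**2 + 6*y; vanishes at y ∈ {0, 2}. (1, 0): f_x = -4 ≠ 0; (1, 2): f_x = -12 ≠ 0.
  x = 2: f_y(2, y) = -3*y**2 + 10*y - 8; vanishes at y ∈ {2}. (2, 2): f_x = -3 ≠ 0.
  x = 3: f_y(3, y) = -3*y**2 + 14*y - 16; vanishes at y ∈ {2}. (3, 2): f_x = 0, f = 0 — SINGULAR.
  x = 4: f_y(4, y) = -3*y**2 + 18*y - 24; vanishes at y ∈ {2, 4}. (4, 2): f_x = -3 ≠ 0; (4, 4): f_x = 5 ≠ 0.
Only singular point on the grid: (3, 2).
Classify: substitute x = 3 + u, y = 2 + v and expand: f = -u**3 + 2*u*v**2 - v**3 + v**2.
No constant or linear terms (consistent with a singular point). Quadratic part: v**2. Cubic part: -u**3 + 2*u*v**2 - v**3.
The quadratic part v**2 is a perfect square, so there is a single (double) tangent line v = 0, i.e. y = 2. Restricting the cubic part to that line (v = 0) leaves -u**3 ≠ 0, so f is not divisible by v and the branch is v² ≈ u**3 to lowest order — this is a cusp.
Classification: cusp.


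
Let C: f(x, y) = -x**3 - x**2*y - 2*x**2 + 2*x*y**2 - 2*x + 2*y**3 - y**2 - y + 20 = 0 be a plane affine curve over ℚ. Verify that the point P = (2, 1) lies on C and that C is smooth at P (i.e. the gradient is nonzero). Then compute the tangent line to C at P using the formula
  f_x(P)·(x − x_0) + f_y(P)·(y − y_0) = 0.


Tangent line at P: -24*x + 7*y + 41 = 0.

Step 1: f(2, 1) = 0, so P lies on C.
Step 2: partial derivatives
  f_x(x, y) = -3*x**2 - 2*x*y - 4*x + 2*y**2 - 2, f_y(x, y) = -x**2 + 4*x*y + 6*y**2 - 2*y - 1.
  f_x(P) = -24, f_y(P) = 7 (gradient nonzero, so P is smooth).
Step 3: tangent line at P: -24·(x − 2) + 7·(y − 1) = 0.
Expanding: -24*x + 7*y + 41 = 0.


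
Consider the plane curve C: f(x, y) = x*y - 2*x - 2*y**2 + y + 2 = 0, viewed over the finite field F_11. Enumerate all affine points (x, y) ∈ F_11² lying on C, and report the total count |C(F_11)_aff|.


Affine F_11-points: {(1, 0), (1, 1), (2, 3), (2, 4), (5, 6), (5, 8), (7, 5), (7, 10), (9, 7), (9, 9)}; count = 10.

For each of the 121 pairs (x, y) ∈ F_11², evaluate f(x, y) mod 11. Record the zeros.
  x = 0: [0↦2, 1↦1, 2↦7, 3↦9, 4↦7, 5↦1, 6↦2, 7↦10, 8↦3, 9↦3, 10↦10]  zeros at y ∈ ∅
  x = 1: [0↦0, 1↦0, 2↦7, 3↦10, 4↦9, 5↦4, 6↦6, 7↦4, 8↦9, 9↦10, 10↦7]  zeros at y ∈ {0, 1}
  x = 2: [0↦9, 1↦10, 2↦7, 3↦0, 4↦0, 5↦7, 6↦10, 7↦9, 8↦4, 9↦6, 10↦4]  zeros at y ∈ {3, 4}
  x = 3: [0↦7, 1↦9, 2↦7, 3↦1, 4↦2, 5↦10, 6↦3, 7↦3, 8↦10, 9↦2, 10↦1]  zeros at y ∈ ∅
  x = 4: [0↦5, 1↦8, 2↦7, 3↦2, 4↦4, 5↦2, 6↦7, 7↦8, 8↦5, 9↦9, 10↦9]  zeros at y ∈ ∅
  x = 5: [0↦3, 1↦7, 2↦7, 3↦3, 4↦6, 5↦5, 6↦0, 7↦2, 8↦0, 9↦5, 10↦6]  zeros at y ∈ {6, 8}
  x = 6: [0↦1, 1↦6, 2↦7, 3↦4, 4↦8, 5↦8, 6↦4, 7↦7, 8↦6, 9↦1, 10↦3]  zeros at y ∈ ∅
  x = 7: [0↦10, 1↦5, 2↦7, 3↦5, 4↦10, 5↦0, 6↦8, 7↦1, 8↦1, 9↦8, 10↦0]  zeros at y ∈ {5, 10}
  x = 8: [0↦8, 1↦4, 2↦7, 3↦6, 4↦1, 5↦3, 6↦1, 7↦6, 8↦7, 9↦4, 10↦8]  zeros at y ∈ ∅
  x = 9: [0↦6, 1↦3, 2↦7, 3↦7, 4↦3, 5↦6, 6↦5, 7↦0, 8↦2, 9↦0, 10↦5]  zeros at y ∈ {7, 9}
  x = 10: [0↦4, 1↦2, 2↦7, 3↦8, 4↦5, 5↦9, 6↦9, 7↦5, 8↦8, 9↦7, 10↦2]  zeros at y ∈ ∅
Collecting zeros: affine points = {(1, 0), (1, 1), (2, 3), (2, 4), (5, 6), (5, 8), (7, 5), (7, 10), (9, 7), (9, 9)}.
Total count |C(F_11)_aff| = 10.


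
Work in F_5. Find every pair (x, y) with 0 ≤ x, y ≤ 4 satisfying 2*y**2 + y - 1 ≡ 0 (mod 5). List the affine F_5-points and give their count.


Affine F_5-points: {(0, 3), (0, 4), (1, 3), (1, 4), (2, 3), (2, 4), (3, 3), (3, 4), (4, 3), (4, 4)}; count = 10.

For each of the 25 pairs (x, y) ∈ F_5², evaluate f(x, y) mod 5. Record the zeros.
  x = 0: [0↦4, 1↦2, 2↦4, 3↦0, 4↦0]  zeros at y ∈ {3, 4}
  x = 1: [0↦4, 1↦2, 2↦4, 3↦0, 4↦0]  zeros at y ∈ {3, 4}
  x = 2: [0↦4, 1↦2, 2↦4, 3↦0, 4↦0]  zeros at y ∈ {3, 4}
  x = 3: [0↦4, 1↦2, 2↦4, 3↦0, 4↦0]  zeros at y ∈ {3, 4}
  x = 4: [0↦4, 1↦2, 2↦4, 3↦0, 4↦0]  zeros at y ∈ {3, 4}
Collecting zeros: affine points = {(0, 3), (0, 4), (1, 3), (1, 4), (2, 3), (2, 4), (3, 3), (3, 4), (4, 3), (4, 4)}.
Total count |C(F_5)_aff| = 10.


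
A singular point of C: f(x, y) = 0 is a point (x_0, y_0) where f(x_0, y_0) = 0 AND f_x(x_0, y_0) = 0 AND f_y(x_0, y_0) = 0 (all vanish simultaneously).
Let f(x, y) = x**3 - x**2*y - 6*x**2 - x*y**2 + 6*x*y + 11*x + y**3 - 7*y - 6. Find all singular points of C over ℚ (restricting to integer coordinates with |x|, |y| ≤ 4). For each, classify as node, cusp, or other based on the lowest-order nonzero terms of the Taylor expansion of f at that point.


Singular points: {(2, 1)}; classification: node.

Compute partial derivatives:
  f_x = 3*x**2 - 2*x*y - 12*x - y**2 + 6*y + 11.
  f_y = -x**2 - 2*x*y + 6*x + 3*y**2 - 7.
Scan x_0 ∈ {−4, ..., 4}. For each x_0, f_y(x_0, y) is a polynomial in y; find its integer roots y ∈ {−4, ..., 4}, then test f_x and f at those candidates.
  x = -4: f_y(-4, y) = 3*y**2 + 8*y - 47; no integer root y with |y| ≤ 4.
  x = -3: f_y(-3, y) = 3*y**2 + 6*y - 34; no integer root y with |y| ≤ 4.
  x = -2: f_y(-2, y) = 3*y**2 + 4*y - 23; no integer root y with |y| ≤ 4.
  x = -1: f_y(-1, y) = 3*y**2 + 2*y - 14; no integer root y with |y| ≤ 4.
  x = 0: f_y(0, y) = 3*y**2 - 7; no integer root y with |y| ≤ 4.
  x = 1: f_y(1, y) = 3*y**2 - 2*y - 2; no integer root y with |y| ≤ 4.
  x = 2: f_y(2, y) = 3*y**2 - 4*y + 1; vanishes at y ∈ {1}. (2, 1): f_x = 0, f = 0 — SINGULAR.
  x = 3: f_y(3, y) = 3*y**2 - 6*y + 2; no integer root y with |y| ≤ 4.
  x = 4: f_y(4, y) = 3*y**2 - 8*y + 1; no integer root y with |y| ≤ 4.
Only singular point on the grid: (2, 1).
Classify: substitute x = 2 + u, y = 1 + v and expand: f = u**3 - u**2*v - u**2 - u*v**2 + v**3 + v**2.
No constant or linear terms (consistent with a singular point). Quadratic part: -u**2 + v**2. Cubic part: u**3 - u**2*v - u*v**2 + v**3.
The quadratic part v**2 - u**2 = (v − u)(v + u) splits into two distinct linear factors, so there are two distinct tangent lines y − 1 = ±(x − 2) — this is a node (ordinary double point).
Classification: node.


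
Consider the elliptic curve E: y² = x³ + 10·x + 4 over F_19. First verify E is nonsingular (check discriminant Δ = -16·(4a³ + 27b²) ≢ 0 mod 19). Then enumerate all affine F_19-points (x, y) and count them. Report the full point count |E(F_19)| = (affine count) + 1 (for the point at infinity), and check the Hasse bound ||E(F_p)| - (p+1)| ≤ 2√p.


Affine points = {(0, 2), (0, 17), (3, 2), (3, 17), (8, 8), (8, 11), (9, 5), (9, 14), (11, 1), (11, 18), (12, 3), (12, 16), (14, 0), (16, 2), (16, 17)}; affine count = 15; |E(F_19)| = 16.

Discriminant check: Δ ∝ 4a³ + 27b² = 4·10³ + 27·4² = 4·1000 + 27·16 ≡ 5 (mod 19). Nonzero ⇒ E is nonsingular.
For each x ∈ F_19, compute rhs = x³ + 10·x + 4 mod 19, then count y ∈ F_19 with y² ≡ rhs.
  x = 0: rhs = 4, matching y values: 2, 17 (2 points).
  x = 1: rhs = 15, matching y values: none (0 points).
  x = 2: rhs = 13, matching y values: none (0 points).
  x = 3: rhs = 4, matching y values: 2, 17 (2 points).
  x = 4: rhs = 13, matching y values: none (0 points).
  x = 5: rhs = 8, matching y values: none (0 points).
  x = 6: rhs = 14, matching y values: none (0 points).
  x = 7: rhs = 18, matching y values: none (0 points).
  x = 8: rhs = 7, matching y values: 8, 11 (2 points).
  x = 9: rhs = 6, matching y values: 5, 14 (2 points).
  x = 10: rhs = 2, matching y values: none (0 points).
  x = 11: rhs = 1, matching y values: 1, 18 (2 points).
  x = 12: rhs = 9, matching y values: 3, 16 (2 points).
  x = 13: rhs = 13, matching y values: none (0 points).
  x = 14: rhs = 0, matching y values: 0 (1 points).
  x = 15: rhs = 14, matching y values: none (0 points).
  x = 16: rhs = 4, matching y values: 2, 17 (2 points).
  x = 17: rhs = 14, matching y values: none (0 points).
  x = 18: rhs = 12, matching y values: none (0 points).
Total affine count: 15.
Full point count |E(F_19)| = 15 + 1 = 16.
Hasse bound: |16 − (19+1)| = |-4| = 4 ≤ 2√19 ≈ 8.7178 ✓.


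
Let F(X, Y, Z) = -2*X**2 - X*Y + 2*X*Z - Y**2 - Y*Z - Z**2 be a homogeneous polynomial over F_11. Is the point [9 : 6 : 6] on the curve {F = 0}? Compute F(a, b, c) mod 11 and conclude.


F(9,6,6) ≡ 4 (mod 11); P is NOT on the curve.

Evaluate F(9, 6, 6) term-by-term (mod 11).
  -2*X**2 ↦ -2·81·1·1 = -162
  -X*Y ↦ -1·9·6·1 = -54
  2*X*Z ↦ 2·9·1·6 = 108
  -Y**2 ↦ -1·1·36·1 = -36
  -Y*Z ↦ -1·1·6·6 = -36
  -Z**2 ↦ -1·1·1·36 = -36
Sum: F(9, 6, 6) = (-162) + (-54) + (108) + (-36) + (-36) + (-36) = -216.
Reducing mod 11: -216 ≡ 4 (mod 11).
Since F(a, b, c) ≡ 4 ≠ 0 (mod 11), P does NOT lie on the curve.


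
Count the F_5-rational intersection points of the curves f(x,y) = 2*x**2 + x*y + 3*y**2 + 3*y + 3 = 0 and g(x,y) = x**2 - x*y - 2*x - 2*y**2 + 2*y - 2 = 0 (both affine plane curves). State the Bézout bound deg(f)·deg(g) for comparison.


Common zeros: ∅; count = 0; Bézout bound = 4.

deg(f) = 2, deg(g) = 2, so Bézout bound = 4.
Scan x ∈ F_5. For each x, list the y ∈ F_5 with f(x, y) ≡ 0 and those with g(x, y) ≡ 0 (mod 5); the common zeros in that column are the intersection.
  x = 0: f ≡ 0 at y ∈ ∅; g ≡ 0 at y ∈ ∅; common: ∅.
  x = 1: f ≡ 0 at y ∈ {0, 2}; g ≡ 0 at y ∈ ∅; common: ∅.
  x = 2: f ≡ 0 at y ∈ ∅; g ≡ 0 at y ∈ {2, 3}; common: ∅.
  x = 3: f ≡ 0 at y ∈ {1, 2}; g ≡ 0 at y ∈ {3, 4}; common: ∅.
  x = 4: f ≡ 0 at y ∈ {0, 1}; g ≡ 0 at y ∈ ∅; common: ∅.
Collecting: common zeros = ∅, so the count is 0.
Comparison with the Bézout bound: 0 ≤ 4 = deg(f)·deg(g), as expected for curves with no common component (the affine F_5-count falls short of the bound because intersections may lie at infinity, over extension fields, or carry multiplicity).


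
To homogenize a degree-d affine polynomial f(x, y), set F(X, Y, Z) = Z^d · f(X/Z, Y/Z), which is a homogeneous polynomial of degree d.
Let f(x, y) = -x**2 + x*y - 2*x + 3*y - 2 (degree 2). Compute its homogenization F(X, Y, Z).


F(X, Y, Z) = -X**2 + X*Y - 2*X*Z + 3*Y*Z - 2*Z**2

deg(f) = 2.
Substitute x = X/Z, y = Y/Z into f, then multiply by Z^2.
  monomial -1·x^2·y^0 ↦ -1·X^2·Y^0·Z^0.
  monomial 1·x^1·y^1 ↦ 1·X^1·Y^1·Z^0.
  monomial -2·x^1·y^0 ↦ -2·X^1·Y^0·Z^1.
  monomial 3·x^0·y^1 ↦ 3·X^0·Y^1·Z^1.
  monomial -2·x^0·y^0 ↦ -2·X^0·Y^0·Z^2.
Collecting: F(X, Y, Z) = -X**2 + X*Y - 2*X*Z + 3*Y*Z - 2*Z**2.


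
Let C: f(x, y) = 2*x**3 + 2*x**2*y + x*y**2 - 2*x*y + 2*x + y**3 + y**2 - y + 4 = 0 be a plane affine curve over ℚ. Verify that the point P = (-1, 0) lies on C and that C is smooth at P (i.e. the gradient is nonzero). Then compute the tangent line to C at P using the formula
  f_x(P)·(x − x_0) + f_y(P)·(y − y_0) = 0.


Tangent line at P: 8*x + 3*y + 8 = 0.

Step 1: f(-1, 0) = 0, so P lies on C.
Step 2: partial derivatives
  f_x(x, y) = 6*x**2 + 4*x*y + y**2 - 2*y + 2, f_y(x, y) = 2*x**2 + 2*x*y - 2*x + 3*y**2 + 2*y - 1.
  f_x(P) = 8, f_y(P) = 3 (gradient nonzero, so P is smooth).
Step 3: tangent line at P: 8·(x − -1) + 3·(y − 0) = 0.
Expanding: 8*x + 3*y + 8 = 0.


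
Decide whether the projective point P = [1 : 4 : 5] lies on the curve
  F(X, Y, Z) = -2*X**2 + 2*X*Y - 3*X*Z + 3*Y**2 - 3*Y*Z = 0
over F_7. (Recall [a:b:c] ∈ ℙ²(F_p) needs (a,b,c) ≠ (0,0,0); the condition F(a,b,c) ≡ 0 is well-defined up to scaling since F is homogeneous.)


F(1,4,5) ≡ 0 (mod 7); P is on the curve.

Evaluate F(1, 4, 5) term-by-term (mod 7).
  -2*X**2 ↦ -2·1·1·1 = -2
  2*X*Y ↦ 2·1·4·1 = 8
  -3*X*Z ↦ -3·1·1·5 = -15
  3*Y**2 ↦ 3·1·16·1 = 48
  -3*Y*Z ↦ -3·1·4·5 = -60
Sum: F(1, 4, 5) = (-2) + (8) + (-15) + (48) + (-60) = -21.
Reducing mod 7: -21 ≡ 0 (mod 7).
Since F(a, b, c) ≡ 0 (mod 7), P lies on the curve.


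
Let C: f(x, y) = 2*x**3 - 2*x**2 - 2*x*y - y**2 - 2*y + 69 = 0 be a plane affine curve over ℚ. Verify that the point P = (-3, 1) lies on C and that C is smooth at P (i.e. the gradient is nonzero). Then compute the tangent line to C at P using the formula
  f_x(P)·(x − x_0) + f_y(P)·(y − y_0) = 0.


Tangent line at P: 64*x + 2*y + 190 = 0.

Step 1: f(-3, 1) = 0, so P lies on C.
Step 2: partial derivatives
  f_x(x, y) = 6*x**2 - 4*x - 2*y, f_y(x, y) = -2*x - 2*y - 2.
  f_x(P) = 64, f_y(P) = 2 (gradient nonzero, so P is smooth).
Step 3: tangent line at P: 64·(x − -3) + 2·(y − 1) = 0.
Expanding: 64*x + 2*y + 190 = 0.


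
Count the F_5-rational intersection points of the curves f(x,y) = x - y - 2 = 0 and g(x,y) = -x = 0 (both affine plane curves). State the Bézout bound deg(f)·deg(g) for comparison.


Common zeros: {(0, 3)}; count = 1; Bézout bound = 1.

deg(f) = 1, deg(g) = 1, so Bézout bound = 1.
Scan x ∈ F_5. For each x, list the y ∈ F_5 with f(x, y) ≡ 0 and those with g(x, y) ≡ 0 (mod 5); the common zeros in that column are the intersection.
  x = 0: f ≡ 0 at y ∈ {3}; g ≡ 0 at y ∈ {0, 1, 2, 3, 4}; common: {3}.
  x = 1: f ≡ 0 at y ∈ {4}; g ≡ 0 at y ∈ ∅; common: ∅.
  x = 2: f ≡ 0 at y ∈ {0}; g ≡ 0 at y ∈ ∅; common: ∅.
  x = 3: f ≡ 0 at y ∈ {1}; g ≡ 0 at y ∈ ∅; common: ∅.
  x = 4: f ≡ 0 at y ∈ {2}; g ≡ 0 at y ∈ ∅; common: ∅.
Collecting: common zeros = {(0, 3)}, so the count is 1.
Comparison with the Bézout bound: 1 ≤ 1 = deg(f)·deg(g), as expected for curves with no common component (the bound is attained).


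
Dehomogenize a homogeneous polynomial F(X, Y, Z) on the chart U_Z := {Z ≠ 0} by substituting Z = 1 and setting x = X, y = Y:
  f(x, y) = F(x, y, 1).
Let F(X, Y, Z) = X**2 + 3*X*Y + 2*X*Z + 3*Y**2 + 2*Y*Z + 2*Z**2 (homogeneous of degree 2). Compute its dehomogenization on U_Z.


f(x, y) = x**2 + 3*x*y + 2*x + 3*y**2 + 2*y + 2

On U_Z we set Z = 1. Each monomial c·X^i·Y^j·Z^k in F becomes c·x^i·y^j·1^k = c·x^i·y^j.
Substituting Z = 1: F(X, Y, 1) = x**2 + 3*x*y + 2*x + 3*y**2 + 2*y + 2.
Note: deg(f) ≤ deg(F) = 2; strict inequality happens when F is divisible by Z (lost terms).


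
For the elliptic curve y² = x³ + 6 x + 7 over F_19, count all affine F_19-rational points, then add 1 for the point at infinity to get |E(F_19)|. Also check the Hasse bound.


Affine points = {(0, 8), (0, 11), (4, 0), (8, 4), (8, 15), (9, 7), (9, 12), (11, 6), (11, 13), (14, 2), (14, 17), (16, 0), (17, 5), (17, 14), (18, 0)}; affine count = 15; |E(F_19)| = 16.

Discriminant check: Δ ∝ 4a³ + 27b² = 4·6³ + 27·7² = 4·216 + 27·49 ≡ 2 (mod 19). Nonzero ⇒ E is nonsingular.
For each x ∈ F_19, compute rhs = x³ + 6·x + 7 mod 19, then count y ∈ F_19 with y² ≡ rhs.
  x = 0: rhs = 7, matching y values: 8, 11 (2 points).
  x = 1: rhs = 14, matching y values: none (0 points).
  x = 2: rhs = 8, matching y values: none (0 points).
  x = 3: rhs = 14, matching y values: none (0 points).
  x = 4: rhs = 0, matching y values: 0 (1 points).
  x = 5: rhs = 10, matching y values: none (0 points).
  x = 6: rhs = 12, matching y values: none (0 points).
  x = 7: rhs = 12, matching y values: none (0 points).
  x = 8: rhs = 16, matching y values: 4, 15 (2 points).
  x = 9: rhs = 11, matching y values: 7, 12 (2 points).
  x = 10: rhs = 3, matching y values: none (0 points).
  x = 11: rhs = 17, matching y values: 6, 13 (2 points).
  x = 12: rhs = 2, matching y values: none (0 points).
  x = 13: rhs = 2, matching y values: none (0 points).
  x = 14: rhs = 4, matching y values: 2, 17 (2 points).
  x = 15: rhs = 14, matching y values: none (0 points).
  x = 16: rhs = 0, matching y values: 0 (1 points).
  x = 17: rhs = 6, matching y values: 5, 14 (2 points).
  x = 18: rhs = 0, matching y values: 0 (1 points).
Total affine count: 15.
Full point count |E(F_19)| = 15 + 1 = 16.
Hasse bound: |16 − (19+1)| = |-4| = 4 ≤ 2√19 ≈ 8.7178 ✓.


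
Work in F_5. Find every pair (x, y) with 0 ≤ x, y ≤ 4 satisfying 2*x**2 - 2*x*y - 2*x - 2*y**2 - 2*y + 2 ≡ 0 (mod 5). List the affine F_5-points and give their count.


Affine F_5-points: {(0, 2), (2, 3), (2, 4), (3, 2), (3, 4)}; count = 5.

For each of the 25 pairs (x, y) ∈ F_5², evaluate f(x, y) mod 5. Record the zeros.
  x = 0: [0↦2, 1↦3, 2↦0, 3↦3, 4↦2]  zeros at y ∈ {2}
  x = 1: [0↦2, 1↦1, 2↦1, 3↦2, 4↦4]  zeros at y ∈ ∅
  x = 2: [0↦1, 1↦3, 2↦1, 3↦0, 4↦0]  zeros at y ∈ {3, 4}
  x = 3: [0↦4, 1↦4, 2↦0, 3↦2, 4↦0]  zeros at y ∈ {2, 4}
  x = 4: [0↦1, 1↦4, 2↦3, 3↦3, 4↦4]  zeros at y ∈ ∅
Collecting zeros: affine points = {(0, 2), (2, 3), (2, 4), (3, 2), (3, 4)}.
Total count |C(F_5)_aff| = 5.


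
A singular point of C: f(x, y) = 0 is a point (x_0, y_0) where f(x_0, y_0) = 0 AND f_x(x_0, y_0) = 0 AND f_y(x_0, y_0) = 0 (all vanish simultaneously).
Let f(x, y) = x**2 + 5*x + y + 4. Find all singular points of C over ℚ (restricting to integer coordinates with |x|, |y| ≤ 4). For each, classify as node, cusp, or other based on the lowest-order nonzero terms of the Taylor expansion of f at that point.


No singular points in the scanned grid; C is smooth there.

Compute partial derivatives:
  f_x = 2*x + 5.
  f_y = 1.
f_y = 1 is a nonzero constant, so f_y never vanishes: no point (x, y) can satisfy f = f_x = f_y = 0. In particular no (x, y) ∈ {−4, ..., 4}² is singular; the curve is smooth.


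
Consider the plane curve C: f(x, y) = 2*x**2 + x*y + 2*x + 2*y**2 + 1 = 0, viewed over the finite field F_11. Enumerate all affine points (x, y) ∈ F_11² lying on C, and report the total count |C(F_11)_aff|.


Affine F_11-points: {(0, 4), (0, 7), (1, 7), (1, 9), (6, 3), (6, 5), (7, 5), (7, 8), (8, 3), (8, 4), (10, 8), (10, 9)}; count = 12.

For each of the 121 pairs (x, y) ∈ F_11², evaluate f(x, y) mod 11. Record the zeros.
  x = 0: [0↦1, 1↦3, 2↦9, 3↦8, 4↦0, 5↦7, 6↦7, 7↦0, 8↦8, 9↦9, 10↦3]  zeros at y ∈ {4, 7}
  x = 1: [0↦5, 1↦8, 2↦4, 3↦4, 4↦8, 5↦5, 6↦6, 7↦0, 8↦9, 9↦0, 10↦6]  zeros at y ∈ {7, 9}
  x = 2: [0↦2, 1↦6, 2↦3, 3↦4, 4↦9, 5↦7, 6↦9, 7↦4, 8↦3, 9↦6, 10↦2]  zeros at y ∈ ∅
  x = 3: [0↦3, 1↦8, 2↦6, 3↦8, 4↦3, 5↦2, 6↦5, 7↦1, 8↦1, 9↦5, 10↦2]  zeros at y ∈ ∅
  x = 4: [0↦8, 1↦3, 2↦2, 3↦5, 4↦1, 5↦1, 6↦5, 7↦2, 8↦3, 9↦8, 10↦6]  zeros at y ∈ ∅
  x = 5: [0↦6, 1↦2, 2↦2, 3↦6, 4↦3, 5↦4, 6↦9, 7↦7, 8↦9, 9↦4, 10↦3]  zeros at y ∈ ∅
  x = 6: [0↦8, 1↦5, 2↦6, 3↦0, 4↦9, 5↦0, 6↦6, 7↦5, 8↦8, 9↦4, 10↦4]  zeros at y ∈ {3, 5}
  x = 7: [0↦3, 1↦1, 2↦3, 3↦9, 4↦8, 5↦0, 6↦7, 7↦7, 8↦0, 9↦8, 10↦9]  zeros at y ∈ {5, 8}
  x = 8: [0↦2, 1↦1, 2↦4, 3↦0, 4↦0, 5↦4, 6↦1, 7↦2, 8↦7, 9↦5, 10↦7]  zeros at y ∈ {3, 4}
  x = 9: [0↦5, 1↦5, 2↦9, 3↦6, 4↦7, 5↦1, 6↦10, 7↦1, 8↦7, 9↦6, 10↦9]  zeros at y ∈ ∅
  x = 10: [0↦1, 1↦2, 2↦7, 3↦5, 4↦7, 5↦2, 6↦1, 7↦4, 8↦0, 9↦0, 10↦4]  zeros at y ∈ {8, 9}
Collecting zeros: affine points = {(0, 4), (0, 7), (1, 7), (1, 9), (6, 3), (6, 5), (7, 5), (7, 8), (8, 3), (8, 4), (10, 8), (10, 9)}.
Total count |C(F_11)_aff| = 12.


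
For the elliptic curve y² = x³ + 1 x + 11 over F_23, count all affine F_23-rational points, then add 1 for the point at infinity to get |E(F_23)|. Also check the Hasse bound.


Affine points = {(1, 6), (1, 17), (3, 8), (3, 15), (5, 7), (5, 16), (6, 7), (6, 16), (7, 4), (7, 19), (8, 5), (8, 18), (9, 6), (9, 17), (10, 3), (10, 20), (12, 7), (12, 16), (13, 6), (13, 17), (14, 3), (14, 20), (16, 11), (16, 12), (19, 9), (19, 14), (20, 2), (20, 21), (21, 1), (21, 22), (22, 3), (22, 20)}; affine count = 32; |E(F_23)| = 33.

Discriminant check: Δ ∝ 4a³ + 27b² = 4·1³ + 27·11² = 4·1 + 27·121 ≡ 5 (mod 23). Nonzero ⇒ E is nonsingular.
For each x ∈ F_23, compute rhs = x³ + 1·x + 11 mod 23, then count y ∈ F_23 with y² ≡ rhs.
  x = 0: rhs = 11, matching y values: none (0 points).
  x = 1: rhs = 13, matching y values: 6, 17 (2 points).
  x = 2: rhs = 21, matching y values: none (0 points).
  x = 3: rhs = 18, matching y values: 8, 15 (2 points).
  x = 4: rhs = 10, matching y values: none (0 points).
  x = 5: rhs = 3, matching y values: 7, 16 (2 points).
  x = 6: rhs = 3, matching y values: 7, 16 (2 points).
  x = 7: rhs = 16, matching y values: 4, 19 (2 points).
  x = 8: rhs = 2, matching y values: 5, 18 (2 points).
  x = 9: rhs = 13, matching y values: 6, 17 (2 points).
  x = 10: rhs = 9, matching y values: 3, 20 (2 points).
  x = 11: rhs = 19, matching y values: none (0 points).
  x = 12: rhs = 3, matching y values: 7, 16 (2 points).
  x = 13: rhs = 13, matching y values: 6, 17 (2 points).
  x = 14: rhs = 9, matching y values: 3, 20 (2 points).
  x = 15: rhs = 20, matching y values: none (0 points).
  x = 16: rhs = 6, matching y values: 11, 12 (2 points).
  x = 17: rhs = 19, matching y values: none (0 points).
  x = 18: rhs = 19, matching y values: none (0 points).
  x = 19: rhs = 12, matching y values: 9, 14 (2 points).
  x = 20: rhs = 4, matching y values: 2, 21 (2 points).
  x = 21: rhs = 1, matching y values: 1, 22 (2 points).
  x = 22: rhs = 9, matching y values: 3, 20 (2 points).
Total affine count: 32.
Full point count |E(F_23)| = 32 + 1 = 33.
Hasse bound: |33 − (23+1)| = |9| = 9 ≤ 2√23 ≈ 9.5917 ✓.


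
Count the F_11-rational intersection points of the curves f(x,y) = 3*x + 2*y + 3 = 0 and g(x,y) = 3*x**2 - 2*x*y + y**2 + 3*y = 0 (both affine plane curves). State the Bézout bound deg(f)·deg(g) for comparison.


Common zeros: {(9, 7)}; count = 1; Bézout bound = 2.

deg(f) = 1, deg(g) = 2, so Bézout bound = 2.
Scan x ∈ F_11. For each x, list the y ∈ F_11 with f(x, y) ≡ 0 and those with g(x, y) ≡ 0 (mod 11); the common zeros in that column are the intersection.
  x = 0: f ≡ 0 at y ∈ {4}; g ≡ 0 at y ∈ {0, 8}; common: ∅.
  x = 1: f ≡ 0 at y ∈ {8}; g ≡ 0 at y ∈ {5}; common: ∅.
  x = 2: f ≡ 0 at y ∈ {1}; g ≡ 0 at y ∈ ∅; common: ∅.
  x = 3: f ≡ 0 at y ∈ {5}; g ≡ 0 at y ∈ {7}; common: ∅.
  x = 4: f ≡ 0 at y ∈ {9}; g ≡ 0 at y ∈ {1, 4}; common: ∅.
  x = 5: f ≡ 0 at y ∈ {2}; g ≡ 0 at y ∈ ∅; common: ∅.
  x = 6: f ≡ 0 at y ∈ {6}; g ≡ 0 at y ∈ {4, 5}; common: ∅.
  x = 7: f ≡ 0 at y ∈ {10}; g ≡ 0 at y ∈ ∅; common: ∅.
  x = 8: f ≡ 0 at y ∈ {3}; g ≡ 0 at y ∈ ∅; common: ∅.
  x = 9: f ≡ 0 at y ∈ {7}; g ≡ 0 at y ∈ {7, 8}; common: {7}.
  x = 10: f ≡ 0 at y ∈ {0}; g ≡ 0 at y ∈ ∅; common: ∅.
Collecting: common zeros = {(9, 7)}, so the count is 1.
Comparison with the Bézout bound: 1 ≤ 2 = deg(f)·deg(g), as expected for curves with no common component (the affine F_11-count falls short of the bound because intersections may lie at infinity, over extension fields, or carry multiplicity).


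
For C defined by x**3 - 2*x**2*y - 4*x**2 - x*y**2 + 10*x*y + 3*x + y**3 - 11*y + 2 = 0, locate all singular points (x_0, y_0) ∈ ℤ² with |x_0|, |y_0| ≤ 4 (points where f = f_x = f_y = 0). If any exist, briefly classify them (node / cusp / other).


Singular points: {(2, 1)}; classification: cusp.

Compute partial derivatives:
  f_x = 3*x**2 - 4*x*y - 8*x - y**2 + 10*y + 3.
  f_y = -2*x**2 - 2*x*y + 10*x + 3*y**2 - 11.
Scan x_0 ∈ {−4, ..., 4}. For each x_0, f_y(x_0, y) is a polynomial in y; find its integer roots y ∈ {−4, ..., 4}, then test f_x and f at those candidates.
  x = -4: f_y(-4, y) = 3*y**2 + 8*y - 83; no integer root y with |y| ≤ 4.
  x = -3: f_y(-3, y) = 3*y**2 + 6*y - 59; no integer root y with |y| ≤ 4.
  x = -2: f_y(-2, y) = 3*y**2 + 4*y - 39; vanishes at y ∈ {3}. (-2, 3): f_x = 76 ≠ 0.
  x = -1: f_y(-1, y) = 3*y**2 + 2*y - 23; no integer root y with |y| ≤ 4.
  x = 0: f_y(0, y) = 3*y**2 - 11; no integer root y with |y| ≤ 4.
  x = 1: f_y(1, y) = 3*y**2 - 2*y - 3; no integer root y with |y| ≤ 4.
  x = 2: f_y(2, y) = 3*y**2 - 4*y + 1; vanishes at y ∈ {1}. (2, 1): f_x = 0, f = 0 — SINGULAR.
  x = 3: f_y(3, y) = 3*y**2 - 6*y + 1; no integer root y with |y| ≤ 4.
  x = 4: f_y(4, y) = 3*y**2 - 8*y - 3; vanishes at y ∈ {3}. (4, 3): f_x = -8 ≠ 0.
Only singular point on the grid: (2, 1).
Classify: substitute x = 2 + u, y = 1 + v and expand: f = u**3 - 2*u**2*v - u*v**2 + v**3 + v**2.
No constant or linear terms (consistent with a singular point). Quadratic part: v**2. Cubic part: u**3 - 2*u**2*v - u*v**2 + v**3.
The quadratic part v**2 is a perfect square, so there is a single (double) tangent line v = 0, i.e. y = 1. Restricting the cubic part to that line (v = 0) leaves u**3 ≠ 0, so f is not divisible by v and the branch is v² ≈ -u**3 to lowest order — this is a cusp.
Classification: cusp.


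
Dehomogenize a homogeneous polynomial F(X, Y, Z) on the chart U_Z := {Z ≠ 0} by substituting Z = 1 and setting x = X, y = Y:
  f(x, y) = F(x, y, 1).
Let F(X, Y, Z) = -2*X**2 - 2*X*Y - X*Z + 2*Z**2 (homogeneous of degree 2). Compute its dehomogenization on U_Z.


f(x, y) = -2*x**2 - 2*x*y - x + 2

On U_Z we set Z = 1. Each monomial c·X^i·Y^j·Z^k in F becomes c·x^i·y^j·1^k = c·x^i·y^j.
Substituting Z = 1: F(X, Y, 1) = -2*x**2 - 2*x*y - x + 2.
Note: deg(f) ≤ deg(F) = 2; strict inequality happens when F is divisible by Z (lost terms).


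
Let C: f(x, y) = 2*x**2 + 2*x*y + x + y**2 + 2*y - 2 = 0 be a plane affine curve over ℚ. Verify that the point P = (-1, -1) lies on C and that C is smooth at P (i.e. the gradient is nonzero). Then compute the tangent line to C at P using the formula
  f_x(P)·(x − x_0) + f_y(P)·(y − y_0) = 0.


Tangent line at P: -5*x - 2*y - 7 = 0.

Step 1: f(-1, -1) = 0, so P lies on C.
Step 2: partial derivatives
  f_x(x, y) = 4*x + 2*y + 1, f_y(x, y) = 2*x + 2*y + 2.
  f_x(P) = -5, f_y(P) = -2 (gradient nonzero, so P is smooth).
Step 3: tangent line at P: -5·(x − -1) + -2·(y − -1) = 0.
Expanding: -5*x - 2*y - 7 = 0.


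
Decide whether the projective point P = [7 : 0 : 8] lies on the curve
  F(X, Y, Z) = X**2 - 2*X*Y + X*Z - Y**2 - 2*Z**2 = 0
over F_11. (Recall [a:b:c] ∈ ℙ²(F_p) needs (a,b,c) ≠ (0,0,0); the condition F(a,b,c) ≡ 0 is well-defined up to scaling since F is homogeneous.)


F(7,0,8) ≡ 10 (mod 11); P is NOT on the curve.

Evaluate F(7, 0, 8) term-by-term (mod 11).
  X**2 ↦ 1·49·1·1 = 49
  -2*X*Y ↦ -2·7·0·1 = 0
  X*Z ↦ 1·7·1·8 = 56
  -Y**2 ↦ -1·1·0·1 = 0
  -2*Z**2 ↦ -2·1·1·64 = -128
Sum: F(7, 0, 8) = (49) + (0) + (56) + (0) + (-128) = -23.
Reducing mod 11: -23 ≡ 10 (mod 11).
Since F(a, b, c) ≡ 10 ≠ 0 (mod 11), P does NOT lie on the curve.


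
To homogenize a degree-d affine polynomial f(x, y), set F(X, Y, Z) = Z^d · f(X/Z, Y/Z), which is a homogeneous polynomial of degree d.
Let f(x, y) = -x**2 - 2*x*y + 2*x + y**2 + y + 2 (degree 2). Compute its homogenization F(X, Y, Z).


F(X, Y, Z) = -X**2 - 2*X*Y + 2*X*Z + Y**2 + Y*Z + 2*Z**2

deg(f) = 2.
Substitute x = X/Z, y = Y/Z into f, then multiply by Z^2.
  monomial -1·x^2·y^0 ↦ -1·X^2·Y^0·Z^0.
  monomial -2·x^1·y^1 ↦ -2·X^1·Y^1·Z^0.
  monomial 2·x^1·y^0 ↦ 2·X^1·Y^0·Z^1.
  monomial 1·x^0·y^2 ↦ 1·X^0·Y^2·Z^0.
  monomial 1·x^0·y^1 ↦ 1·X^0·Y^1·Z^1.
  monomial 2·x^0·y^0 ↦ 2·X^0·Y^0·Z^2.
Collecting: F(X, Y, Z) = -X**2 - 2*X*Y + 2*X*Z + Y**2 + Y*Z + 2*Z**2.


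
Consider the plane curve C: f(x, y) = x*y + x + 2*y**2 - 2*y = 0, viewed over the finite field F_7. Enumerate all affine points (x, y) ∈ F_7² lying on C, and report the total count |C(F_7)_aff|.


Affine F_7-points: {(0, 0), (0, 1), (1, 2), (4, 3), (5, 4), (5, 5)}; count = 6.

For each of the 49 pairs (x, y) ∈ F_7², evaluate f(x, y) mod 7. Record the zeros.
  x = 0: [0↦0, 1↦0, 2↦4, 3↦5, 4↦3, 5↦5, 6↦4]  zeros at y ∈ {0, 1}
  x = 1: [0↦1, 1↦2, 2↦0, 3↦2, 4↦1, 5↦4, 6↦4]  zeros at y ∈ {2}
  x = 2: [0↦2, 1↦4, 2↦3, 3↦6, 4↦6, 5↦3, 6↦4]  zeros at y ∈ ∅
  x = 3: [0↦3, 1↦6, 2↦6, 3↦3, 4↦4, 5↦2, 6↦4]  zeros at y ∈ ∅
  x = 4: [0↦4, 1↦1, 2↦2, 3↦0, 4↦2, 5↦1, 6↦4]  zeros at y ∈ {3}
  x = 5: [0↦5, 1↦3, 2↦5, 3↦4, 4↦0, 5↦0, 6↦4]  zeros at y ∈ {4, 5}
  x = 6: [0↦6, 1↦5, 2↦1, 3↦1, 4↦5, 5↦6, 6↦4]  zeros at y ∈ ∅
Collecting zeros: affine points = {(0, 0), (0, 1), (1, 2), (4, 3), (5, 4), (5, 5)}.
Total count |C(F_7)_aff| = 6.


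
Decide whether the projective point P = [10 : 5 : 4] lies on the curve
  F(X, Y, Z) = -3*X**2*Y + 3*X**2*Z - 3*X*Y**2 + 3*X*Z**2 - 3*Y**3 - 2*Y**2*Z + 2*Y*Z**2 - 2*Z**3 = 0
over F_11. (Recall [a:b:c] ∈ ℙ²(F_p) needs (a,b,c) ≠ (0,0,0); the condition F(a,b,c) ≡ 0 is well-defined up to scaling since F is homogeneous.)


F(10,5,4) ≡ 9 (mod 11); P is NOT on the curve.

Evaluate F(10, 5, 4) term-by-term (mod 11).
  -3*X**2*Y ↦ -3·100·5·1 = -1500
  3*X**2*Z ↦ 3·100·1·4 = 1200
  -3*X*Y**2 ↦ -3·10·25·1 = -750
  3*X*Z**2 ↦ 3·10·1·16 = 480
  -3*Y**3 ↦ -3·1·125·1 = -375
  -2*Y**2*Z ↦ -2·1·25·4 = -200
  2*Y*Z**2 ↦ 2·1·5·16 = 160
  -2*Z**3 ↦ -2·1·1·64 = -128
Sum: F(10, 5, 4) = (-1500) + (1200) + (-750) + (480) + (-375) + (-200) + (160) + (-128) = -1113.
Reducing mod 11: -1113 ≡ 9 (mod 11).
Since F(a, b, c) ≡ 9 ≠ 0 (mod 11), P does NOT lie on the curve.


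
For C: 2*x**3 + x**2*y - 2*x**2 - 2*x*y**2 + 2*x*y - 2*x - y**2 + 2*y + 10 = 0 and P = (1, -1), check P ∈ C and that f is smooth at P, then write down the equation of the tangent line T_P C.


Tangent line at P: -6*x + 11*y + 17 = 0.

Step 1: f(1, -1) = 0, so P lies on C.
Step 2: partial derivatives
  f_x(x, y) = 6*x**2 + 2*x*y - 4*x - 2*y**2 + 2*y - 2, f_y(x, y) = x**2 - 4*x*y + 2*x - 2*y + 2.
  f_x(P) = -6, f_y(P) = 11 (gradient nonzero, so P is smooth).
Step 3: tangent line at P: -6·(x − 1) + 11·(y − -1) = 0.
Expanding: -6*x + 11*y + 17 = 0.


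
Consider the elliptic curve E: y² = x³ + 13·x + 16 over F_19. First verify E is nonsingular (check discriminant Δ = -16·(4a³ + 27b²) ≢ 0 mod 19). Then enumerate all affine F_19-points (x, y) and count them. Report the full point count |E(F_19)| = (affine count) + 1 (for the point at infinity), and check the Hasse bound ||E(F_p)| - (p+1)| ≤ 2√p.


Affine points = {(0, 4), (0, 15), (1, 7), (1, 12), (3, 5), (3, 14), (5, 4), (5, 15), (6, 5), (6, 14), (8, 9), (8, 10), (9, 8), (9, 11), (10, 5), (10, 14), (12, 0), (13, 8), (13, 11), (14, 4), (14, 15), (16, 8), (16, 11), (17, 1), (17, 18)}; affine count = 25; |E(F_19)| = 26.

Discriminant check: Δ ∝ 4a³ + 27b² = 4·13³ + 27·16² = 4·2197 + 27·256 ≡ 6 (mod 19). Nonzero ⇒ E is nonsingular.
For each x ∈ F_19, compute rhs = x³ + 13·x + 16 mod 19, then count y ∈ F_19 with y² ≡ rhs.
  x = 0: rhs = 16, matching y values: 4, 15 (2 points).
  x = 1: rhs = 11, matching y values: 7, 12 (2 points).
  x = 2: rhs = 12, matching y values: none (0 points).
  x = 3: rhs = 6, matching y values: 5, 14 (2 points).
  x = 4: rhs = 18, matching y values: none (0 points).
  x = 5: rhs = 16, matching y values: 4, 15 (2 points).
  x = 6: rhs = 6, matching y values: 5, 14 (2 points).
  x = 7: rhs = 13, matching y values: none (0 points).
  x = 8: rhs = 5, matching y values: 9, 10 (2 points).
  x = 9: rhs = 7, matching y values: 8, 11 (2 points).
  x = 10: rhs = 6, matching y values: 5, 14 (2 points).
  x = 11: rhs = 8, matching y values: none (0 points).
  x = 12: rhs = 0, matching y values: 0 (1 points).
  x = 13: rhs = 7, matching y values: 8, 11 (2 points).
  x = 14: rhs = 16, matching y values: 4, 15 (2 points).
  x = 15: rhs = 14, matching y values: none (0 points).
  x = 16: rhs = 7, matching y values: 8, 11 (2 points).
  x = 17: rhs = 1, matching y values: 1, 18 (2 points).
  x = 18: rhs = 2, matching y values: none (0 points).
Total affine count: 25.
Full point count |E(F_19)| = 25 + 1 = 26.
Hasse bound: |26 − (19+1)| = |6| = 6 ≤ 2√19 ≈ 8.7178 ✓.


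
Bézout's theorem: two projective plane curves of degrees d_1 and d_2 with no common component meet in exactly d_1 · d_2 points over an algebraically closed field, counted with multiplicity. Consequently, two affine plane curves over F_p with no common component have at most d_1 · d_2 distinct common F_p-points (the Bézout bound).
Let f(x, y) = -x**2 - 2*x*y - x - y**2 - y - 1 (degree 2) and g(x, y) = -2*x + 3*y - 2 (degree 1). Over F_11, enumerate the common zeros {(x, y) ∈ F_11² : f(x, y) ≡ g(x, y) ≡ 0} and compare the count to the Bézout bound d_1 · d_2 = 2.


Common zeros: ∅; count = 0; Bézout bound = 2.

deg(f) = 2, deg(g) = 1, so Bézout bound = 2.
Scan x ∈ F_11. For each x, list the y ∈ F_11 with f(x, y) ≡ 0 and those with g(x, y) ≡ 0 (mod 11); the common zeros in that column are the intersection.
  x = 0: f ≡ 0 at y ∈ ∅; g ≡ 0 at y ∈ {8}; common: ∅.
  x = 1: f ≡ 0 at y ∈ ∅; g ≡ 0 at y ∈ {5}; common: ∅.
  x = 2: f ≡ 0 at y ∈ ∅; g ≡ 0 at y ∈ {2}; common: ∅.
  x = 3: f ≡ 0 at y ∈ ∅; g ≡ 0 at y ∈ {10}; common: ∅.
  x = 4: f ≡ 0 at y ∈ ∅; g ≡ 0 at y ∈ {7}; common: ∅.
  x = 5: f ≡ 0 at y ∈ ∅; g ≡ 0 at y ∈ {4}; common: ∅.
  x = 6: f ≡ 0 at y ∈ ∅; g ≡ 0 at y ∈ {1}; common: ∅.
  x = 7: f ≡ 0 at y ∈ ∅; g ≡ 0 at y ∈ {9}; common: ∅.
  x = 8: f ≡ 0 at y ∈ ∅; g ≡ 0 at y ∈ {6}; common: ∅.
  x = 9: f ≡ 0 at y ∈ ∅; g ≡ 0 at y ∈ {3}; common: ∅.
  x = 10: f ≡ 0 at y ∈ ∅; g ≡ 0 at y ∈ {0}; common: ∅.
Collecting: common zeros = ∅, so the count is 0.
Comparison with the Bézout bound: 0 ≤ 2 = deg(f)·deg(g), as expected for curves with no common component (the affine F_11-count falls short of the bound because intersections may lie at infinity, over extension fields, or carry multiplicity).


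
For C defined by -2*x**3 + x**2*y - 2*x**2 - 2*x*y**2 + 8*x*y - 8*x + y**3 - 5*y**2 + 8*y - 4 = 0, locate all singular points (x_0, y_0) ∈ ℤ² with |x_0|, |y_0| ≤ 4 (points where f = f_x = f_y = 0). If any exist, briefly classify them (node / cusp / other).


Singular points: {(0, 2)}; classification: cusp.

Compute partial derivatives:
  f_x = -6*x**2 + 2*x*y - 4*x - 2*y**2 + 8*y - 8.
  f_y = x**2 - 4*x*y + 8*x + 3*y**2 - 10*y + 8.
Scan x_0 ∈ {−4, ..., 4}. For each x_0, f_y(x_0, y) is a polynomial in y; find its integer roots y ∈ {−4, ..., 4}, then test f_x and f at those candidates.
  x = -4: f_y(-4, y) = 3*y**2 + 6*y - 8; no integer root y with |y| ≤ 4.
  x = -3: f_y(-3, y) = 3*y**2 + 2*y - 7; no integer root y with |y| ≤ 4.
  x = -2: f_y(-2, y) = 3*y**2 - 2*y - 4; no integer root y with |y| ≤ 4.
  x = -1: f_y(-1, y) = 3*y**2 - 6*y + 1; no integer root y with |y| ≤ 4.
  x = 0: f_y(0, y) = 3*y**2 - 10*y + 8; vanishes at y ∈ {2}. (0, 2): f_x = 0, f = 0 — SINGULAR.
  x = 1: f_y(1, y) = 3*y**2 - 14*y + 17; no integer root y with |y| ≤ 4.
  x = 2: f_y(2, y) = 3*y**2 - 18*y + 28; no integer root y with |y| ≤ 4.
  x = 3: f_y(3, y) = 3*y**2 - 22*y + 41; no integer root y with |y| ≤ 4.
  x = 4: f_y(4, y) = 3*y**2 - 26*y + 56; vanishes at y ∈ {4}. (4, 4): f_x = -88 ≠ 0.
Only singular point on the grid: (0, 2).
Classify: substitute x = 0 + u, y = 2 + v and expand: f = -2*u**3 + u**2*v - 2*u*v**2 + v**3 + v**2.
No constant or linear terms (consistent with a singular point). Quadratic part: v**2. Cubic part: -2*u**3 + u**2*v - 2*u*v**2 + v**3.
The quadratic part v**2 is a perfect square, so there is a single (double) tangent line v = 0, i.e. y = 2. Restricting the cubic part to that line (v = 0) leaves -2*u**3 ≠ 0, so f is not divisible by v and the branch is v² ≈ 2*u**3 to lowest order — this is a cusp.
Classification: cusp.
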